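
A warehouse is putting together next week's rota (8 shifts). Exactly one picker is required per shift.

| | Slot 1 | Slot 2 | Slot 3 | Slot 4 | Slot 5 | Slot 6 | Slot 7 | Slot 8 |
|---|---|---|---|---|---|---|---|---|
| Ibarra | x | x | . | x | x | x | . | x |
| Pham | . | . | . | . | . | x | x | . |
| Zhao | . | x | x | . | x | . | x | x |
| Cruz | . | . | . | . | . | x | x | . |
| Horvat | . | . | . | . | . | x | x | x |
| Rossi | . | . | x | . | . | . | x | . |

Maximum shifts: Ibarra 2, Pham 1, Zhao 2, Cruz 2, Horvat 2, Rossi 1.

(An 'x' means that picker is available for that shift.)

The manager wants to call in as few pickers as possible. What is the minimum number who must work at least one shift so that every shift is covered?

8 slots to fill and no one can take more than 2, so at least ⌈8/2⌉ = 4 pickers are needed.
No set of 4 pickers can cover every shift (each such set leaves at least one shift with no one available or exceeds a cap).
Ibarra, Pham, Zhao, Horvat, and Rossi alone can cover everything: Slot 1→Ibarra, Slot 2→Zhao, Slot 3→Rossi, Slot 4→Ibarra, Slot 5→Zhao, Slot 6→Pham, Slot 7→Horvat, Slot 8→Horvat.

5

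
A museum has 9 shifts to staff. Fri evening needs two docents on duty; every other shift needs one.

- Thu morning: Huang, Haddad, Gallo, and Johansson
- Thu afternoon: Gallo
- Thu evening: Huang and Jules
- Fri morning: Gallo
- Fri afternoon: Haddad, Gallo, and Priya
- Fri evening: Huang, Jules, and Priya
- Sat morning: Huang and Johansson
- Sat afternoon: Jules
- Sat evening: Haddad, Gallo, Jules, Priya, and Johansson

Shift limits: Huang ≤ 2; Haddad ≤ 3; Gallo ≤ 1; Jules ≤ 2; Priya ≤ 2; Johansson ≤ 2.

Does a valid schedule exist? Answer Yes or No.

Total capacity is 12 and 10 slots are needed, so capacity alone doesn't rule it out.
Shifts {Thu afternoon, Fri morning} need 2 worker-slots in total, but the docents available for any of those shifts (Gallo) can supply at most 1 among them. So no valid schedule exists.

No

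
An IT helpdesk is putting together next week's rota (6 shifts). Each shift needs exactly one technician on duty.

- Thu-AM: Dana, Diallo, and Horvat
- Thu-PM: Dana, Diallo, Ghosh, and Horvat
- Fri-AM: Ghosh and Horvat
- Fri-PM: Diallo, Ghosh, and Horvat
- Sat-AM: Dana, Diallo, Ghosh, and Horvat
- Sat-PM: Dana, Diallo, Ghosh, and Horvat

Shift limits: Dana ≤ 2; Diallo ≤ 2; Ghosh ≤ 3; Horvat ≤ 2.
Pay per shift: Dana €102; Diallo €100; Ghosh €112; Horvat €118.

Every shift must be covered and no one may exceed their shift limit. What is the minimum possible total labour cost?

Picking the cheapest available technician for each shift independently would cost €612, but that ignores the shift limits.
An optimal schedule: Thu-AM→Dana, Thu-PM→Dana, Fri-AM→Ghosh, Fri-PM→Diallo, Sat-AM→Diallo, Sat-PM→Ghosh.
Total: 102 + 102 + 112 + 100 + 100 + 112 = €628.

€628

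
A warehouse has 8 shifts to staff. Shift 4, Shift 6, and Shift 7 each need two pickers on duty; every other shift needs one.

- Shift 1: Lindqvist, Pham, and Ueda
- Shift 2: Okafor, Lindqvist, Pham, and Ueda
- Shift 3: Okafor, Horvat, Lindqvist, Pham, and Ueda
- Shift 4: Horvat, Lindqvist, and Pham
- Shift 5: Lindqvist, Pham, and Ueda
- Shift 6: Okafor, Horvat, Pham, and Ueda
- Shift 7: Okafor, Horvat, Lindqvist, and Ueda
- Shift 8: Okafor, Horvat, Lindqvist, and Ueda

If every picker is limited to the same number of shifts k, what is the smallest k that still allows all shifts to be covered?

With 5 pickers and 11 worker-slots to fill, someone must work at least ⌈11/5⌉ = 3 shifts, so k ≥ 3.
k = 3 works: Shift 1→Lindqvist, Shift 2→Okafor, Shift 3→Okafor, Shift 4→Horvat+Lindqvist, Shift 5→Lindqvist, Shift 6→Horvat+Pham, Shift 7→Horvat+Ueda, Shift 8→Okafor.
Loads: Okafor 3, Horvat 3, Lindqvist 3, Pham 1, Ueda 1 — all ≤ 3.

3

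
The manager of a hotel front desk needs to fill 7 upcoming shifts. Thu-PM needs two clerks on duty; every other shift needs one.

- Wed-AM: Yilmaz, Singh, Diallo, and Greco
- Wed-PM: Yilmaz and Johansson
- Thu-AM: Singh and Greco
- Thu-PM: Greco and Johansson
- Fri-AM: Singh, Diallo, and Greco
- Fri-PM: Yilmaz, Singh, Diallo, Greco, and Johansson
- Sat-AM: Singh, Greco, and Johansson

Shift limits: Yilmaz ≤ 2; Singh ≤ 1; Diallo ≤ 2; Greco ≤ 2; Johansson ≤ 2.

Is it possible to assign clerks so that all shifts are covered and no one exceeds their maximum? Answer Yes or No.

Yes

Thu-PM can only be covered by Greco and Johansson, so that assignment is forced.
One valid schedule: Wed-AM→Yilmaz, Wed-PM→Yilmaz, Thu-AM→Singh, Thu-PM→Greco+Johansson, Fri-AM→Diallo, Fri-PM→Diallo, Sat-AM→Greco.
Loads: Yilmaz 2/2, Singh 1/1, Diallo 2/2, Greco 2/2, Johansson 1/2 — all within limits.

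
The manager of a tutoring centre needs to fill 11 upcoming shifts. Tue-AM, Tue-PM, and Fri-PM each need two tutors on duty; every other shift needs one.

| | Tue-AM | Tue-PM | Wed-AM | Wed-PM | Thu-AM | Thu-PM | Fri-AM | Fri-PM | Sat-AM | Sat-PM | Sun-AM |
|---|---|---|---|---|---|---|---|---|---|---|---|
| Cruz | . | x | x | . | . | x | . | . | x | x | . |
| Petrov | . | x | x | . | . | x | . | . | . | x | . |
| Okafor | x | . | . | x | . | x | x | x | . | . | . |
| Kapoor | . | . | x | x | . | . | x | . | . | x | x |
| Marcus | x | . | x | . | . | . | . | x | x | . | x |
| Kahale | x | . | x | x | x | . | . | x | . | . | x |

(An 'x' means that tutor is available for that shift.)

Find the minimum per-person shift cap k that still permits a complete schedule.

With 6 tutors and 14 worker-slots to fill, someone must work at least ⌈14/6⌉ = 3 shifts, so k ≥ 3.
k = 3 works: Tue-AM→Okafor+Marcus, Tue-PM→Cruz+Petrov, Wed-AM→Petrov, Wed-PM→Okafor, Thu-AM→Kahale, Thu-PM→Cruz, Fri-AM→Okafor, Fri-PM→Marcus+Kahale, Sat-AM→Cruz, Sat-PM→Petrov, Sun-AM→Kapoor.
Loads: Cruz 3, Petrov 3, Okafor 3, Kapoor 1, Marcus 2, Kahale 2 — all ≤ 3.

3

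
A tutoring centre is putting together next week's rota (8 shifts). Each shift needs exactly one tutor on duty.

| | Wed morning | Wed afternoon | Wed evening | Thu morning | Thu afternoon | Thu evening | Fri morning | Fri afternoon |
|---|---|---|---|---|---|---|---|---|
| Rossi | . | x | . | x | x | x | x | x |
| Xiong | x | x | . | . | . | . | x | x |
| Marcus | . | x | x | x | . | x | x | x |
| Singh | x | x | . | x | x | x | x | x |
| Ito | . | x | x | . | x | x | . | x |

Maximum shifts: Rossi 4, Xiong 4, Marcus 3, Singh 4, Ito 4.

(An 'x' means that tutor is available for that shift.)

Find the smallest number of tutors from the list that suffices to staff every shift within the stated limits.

2

8 slots to fill and no one can take more than 4, so at least ⌈8/4⌉ = 2 tutors are needed.
Singh and Ito alone can cover everything: Wed morning→Singh, Wed afternoon→Singh, Wed evening→Ito, Thu morning→Singh, Thu afternoon→Ito, Thu evening→Ito, Fri morning→Singh, Fri afternoon→Ito.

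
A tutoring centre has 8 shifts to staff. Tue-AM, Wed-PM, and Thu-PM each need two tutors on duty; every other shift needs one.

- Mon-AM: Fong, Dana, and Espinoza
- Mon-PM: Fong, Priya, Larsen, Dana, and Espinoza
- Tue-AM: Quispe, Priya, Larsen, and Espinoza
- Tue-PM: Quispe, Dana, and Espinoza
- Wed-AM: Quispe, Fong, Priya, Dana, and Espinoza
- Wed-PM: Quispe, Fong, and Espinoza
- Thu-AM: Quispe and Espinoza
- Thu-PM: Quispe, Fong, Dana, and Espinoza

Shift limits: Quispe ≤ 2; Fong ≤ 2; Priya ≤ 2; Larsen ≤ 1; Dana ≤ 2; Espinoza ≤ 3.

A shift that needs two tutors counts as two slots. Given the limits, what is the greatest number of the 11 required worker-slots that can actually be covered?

Total capacity across all tutors is 2+2+2+1+2+3 = 12, and 11 slots are needed, so at most 11 can be filled.
An assignment achieving 11: Mon-AM→Fong, Mon-PM→Priya, Tue-AM→Priya+Larsen, Tue-PM→Quispe, Wed-AM→Dana, Wed-PM→Fong+Espinoza, Thu-AM→Quispe, Thu-PM→Dana+Espinoza.
Loads: Quispe 2/2, Fong 2/2, Priya 2/2, Larsen 1/1, Dana 2/2, Espinoza 2/3.

11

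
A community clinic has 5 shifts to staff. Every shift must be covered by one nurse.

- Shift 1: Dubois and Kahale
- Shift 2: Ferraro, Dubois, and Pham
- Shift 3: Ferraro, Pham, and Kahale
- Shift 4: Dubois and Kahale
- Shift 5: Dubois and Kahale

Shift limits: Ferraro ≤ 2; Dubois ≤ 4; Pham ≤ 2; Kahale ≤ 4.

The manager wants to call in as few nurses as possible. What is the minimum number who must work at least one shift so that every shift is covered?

5 slots to fill and no one can take more than 4, so at least ⌈5/4⌉ = 2 nurses are needed.
Ferraro and Dubois alone can cover everything: Shift 1→Dubois, Shift 2→Ferraro, Shift 3→Ferraro, Shift 4→Dubois, Shift 5→Dubois.

2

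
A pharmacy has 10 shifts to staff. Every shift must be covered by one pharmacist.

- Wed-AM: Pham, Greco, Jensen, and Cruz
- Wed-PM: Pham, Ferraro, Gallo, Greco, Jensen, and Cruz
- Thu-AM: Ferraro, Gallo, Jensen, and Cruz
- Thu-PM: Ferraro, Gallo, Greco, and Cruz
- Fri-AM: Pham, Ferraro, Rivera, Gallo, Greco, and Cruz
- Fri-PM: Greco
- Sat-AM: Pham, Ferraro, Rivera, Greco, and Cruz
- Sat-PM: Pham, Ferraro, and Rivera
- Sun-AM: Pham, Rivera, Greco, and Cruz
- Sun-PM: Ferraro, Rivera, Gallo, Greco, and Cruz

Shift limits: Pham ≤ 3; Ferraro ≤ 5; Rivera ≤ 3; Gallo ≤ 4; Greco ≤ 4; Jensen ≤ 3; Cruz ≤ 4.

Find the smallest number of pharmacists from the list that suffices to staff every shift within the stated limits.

10 slots to fill and no one can take more than 5, so at least ⌈10/5⌉ = 2 pharmacists are needed.
Any 2 pharmacists together have capacity at most 5+4 = 9 < 10 slots, so 2 can never suffice.
Pham, Ferraro, and Greco alone can cover everything: Wed-AM→Pham, Wed-PM→Ferraro, Thu-AM→Ferraro, Thu-PM→Ferraro, Fri-AM→Ferraro, Fri-PM→Greco, Sat-AM→Greco, Sat-PM→Pham, Sun-AM→Pham, Sun-PM→Ferraro.

3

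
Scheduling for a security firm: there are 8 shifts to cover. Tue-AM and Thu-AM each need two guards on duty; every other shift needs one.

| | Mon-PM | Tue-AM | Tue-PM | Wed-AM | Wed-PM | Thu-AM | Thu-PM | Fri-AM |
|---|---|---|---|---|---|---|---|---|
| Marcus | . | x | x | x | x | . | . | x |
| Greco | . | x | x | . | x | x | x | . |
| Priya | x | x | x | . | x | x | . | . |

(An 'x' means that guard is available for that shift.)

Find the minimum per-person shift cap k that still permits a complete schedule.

4

With 3 guards and 10 worker-slots to fill, someone must work at least ⌈10/3⌉ = 4 shifts, so k ≥ 4.
k = 4 works: Mon-PM→Priya, Tue-AM→Marcus+Greco, Tue-PM→Marcus, Wed-AM→Marcus, Wed-PM→Greco, Thu-AM→Greco+Priya, Thu-PM→Greco, Fri-AM→Marcus.
Loads: Marcus 4, Greco 4, Priya 2 — all ≤ 4.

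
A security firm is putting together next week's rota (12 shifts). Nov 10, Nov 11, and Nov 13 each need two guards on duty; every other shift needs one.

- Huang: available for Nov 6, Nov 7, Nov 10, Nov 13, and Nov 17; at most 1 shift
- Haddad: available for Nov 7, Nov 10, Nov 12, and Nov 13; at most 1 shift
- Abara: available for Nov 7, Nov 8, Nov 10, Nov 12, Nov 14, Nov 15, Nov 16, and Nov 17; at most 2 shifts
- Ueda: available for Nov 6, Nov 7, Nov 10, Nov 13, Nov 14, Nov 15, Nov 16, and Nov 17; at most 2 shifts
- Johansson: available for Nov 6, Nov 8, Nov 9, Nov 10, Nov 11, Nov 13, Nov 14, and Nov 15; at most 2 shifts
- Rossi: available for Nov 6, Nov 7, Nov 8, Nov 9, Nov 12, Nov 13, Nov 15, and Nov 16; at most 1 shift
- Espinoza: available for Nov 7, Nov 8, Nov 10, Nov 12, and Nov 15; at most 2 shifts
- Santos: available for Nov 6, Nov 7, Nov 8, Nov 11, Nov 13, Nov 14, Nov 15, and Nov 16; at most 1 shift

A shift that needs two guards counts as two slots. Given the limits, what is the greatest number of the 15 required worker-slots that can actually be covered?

12

Total capacity across all guards is 1+1+2+2+2+1+2+1 = 12, and 15 slots are needed, so at most 12 can be filled.
An assignment achieving 12: Nov 6→Ueda, Nov 8→Rossi, Nov 9→Johansson, Nov 10→Ueda+Espinoza, Nov 11→Johansson+Santos, Nov 12→Haddad, Nov 14→Abara, Nov 15→Espinoza, Nov 16→Abara, Nov 17→Huang.
Loads: Huang 1/1, Haddad 1/1, Abara 2/2, Ueda 2/2, Johansson 2/2, Rossi 1/1, Espinoza 2/2, Santos 1/1.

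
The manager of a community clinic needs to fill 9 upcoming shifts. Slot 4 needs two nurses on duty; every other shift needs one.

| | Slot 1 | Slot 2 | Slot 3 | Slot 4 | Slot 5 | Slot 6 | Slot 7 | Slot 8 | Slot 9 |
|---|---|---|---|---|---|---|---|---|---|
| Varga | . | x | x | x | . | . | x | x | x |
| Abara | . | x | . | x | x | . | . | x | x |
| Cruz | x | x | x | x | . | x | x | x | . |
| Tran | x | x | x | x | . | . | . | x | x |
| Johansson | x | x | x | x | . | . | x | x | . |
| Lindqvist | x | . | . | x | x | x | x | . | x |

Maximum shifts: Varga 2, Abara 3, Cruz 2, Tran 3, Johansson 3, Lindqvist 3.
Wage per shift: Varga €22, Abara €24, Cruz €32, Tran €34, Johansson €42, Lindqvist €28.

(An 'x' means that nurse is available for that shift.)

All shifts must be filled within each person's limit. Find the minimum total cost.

Picking the cheapest available nurse for each shift independently would cost €236, but that ignores the shift limits.
An optimal schedule: Slot 1→Lindqvist, Slot 2→Abara, Slot 3→Varga, Slot 4→Lindqvist+Cruz, Slot 5→Abara, Slot 6→Lindqvist, Slot 7→Varga, Slot 8→Cruz, Slot 9→Abara.
Total: 28 + 24 + 22 + 28 + 32 + 24 + 28 + 22 + 32 + 24 = €264.

€264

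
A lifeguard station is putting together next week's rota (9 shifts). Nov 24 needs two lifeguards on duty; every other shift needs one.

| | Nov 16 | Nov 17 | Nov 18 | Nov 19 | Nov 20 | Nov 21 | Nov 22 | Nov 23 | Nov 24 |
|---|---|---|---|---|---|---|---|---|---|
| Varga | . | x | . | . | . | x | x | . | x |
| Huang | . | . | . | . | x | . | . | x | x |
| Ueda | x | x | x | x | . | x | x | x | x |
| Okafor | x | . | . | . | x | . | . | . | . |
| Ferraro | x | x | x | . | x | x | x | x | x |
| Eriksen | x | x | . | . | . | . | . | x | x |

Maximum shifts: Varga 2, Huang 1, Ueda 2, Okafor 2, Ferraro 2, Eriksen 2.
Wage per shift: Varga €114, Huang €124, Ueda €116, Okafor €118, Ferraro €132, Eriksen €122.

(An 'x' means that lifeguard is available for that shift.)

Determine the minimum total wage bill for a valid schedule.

€1196

Nov 19 can only be covered by Ueda, so that assignment is forced.
Picking the cheapest available lifeguard for each shift independently would cost €1154, but that ignores the shift limits.
An optimal schedule: Nov 16→Okafor, Nov 17→Eriksen, Nov 18→Ueda, Nov 19→Ueda, Nov 20→Okafor, Nov 21→Varga, Nov 22→Varga, Nov 23→Eriksen, Nov 24→Huang+Ferraro.
Total: 118 + 122 + 116 + 116 + 118 + 114 + 114 + 122 + 124 + 132 = €1196.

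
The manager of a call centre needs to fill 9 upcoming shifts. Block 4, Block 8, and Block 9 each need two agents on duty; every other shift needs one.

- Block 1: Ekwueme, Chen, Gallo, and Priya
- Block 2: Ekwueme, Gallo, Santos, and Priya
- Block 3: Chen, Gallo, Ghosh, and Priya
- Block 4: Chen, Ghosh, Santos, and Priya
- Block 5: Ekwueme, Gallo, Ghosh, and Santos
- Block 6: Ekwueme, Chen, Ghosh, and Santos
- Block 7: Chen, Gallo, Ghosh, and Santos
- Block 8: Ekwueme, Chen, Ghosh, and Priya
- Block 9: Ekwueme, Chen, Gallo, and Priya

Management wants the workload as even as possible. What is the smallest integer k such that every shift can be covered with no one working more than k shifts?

With 6 agents and 12 worker-slots to fill, someone must work at least ⌈12/6⌉ = 2 shifts, so k ≥ 2.
k = 2 works: Block 1→Ekwueme, Block 2→Ekwueme, Block 3→Chen, Block 4→Ghosh+Santos, Block 5→Gallo, Block 6→Chen, Block 7→Santos, Block 8→Ghosh+Priya, Block 9→Gallo+Priya.
Loads: Ekwueme 2, Chen 2, Gallo 2, Ghosh 2, Santos 2, Priya 2 — all ≤ 2.

2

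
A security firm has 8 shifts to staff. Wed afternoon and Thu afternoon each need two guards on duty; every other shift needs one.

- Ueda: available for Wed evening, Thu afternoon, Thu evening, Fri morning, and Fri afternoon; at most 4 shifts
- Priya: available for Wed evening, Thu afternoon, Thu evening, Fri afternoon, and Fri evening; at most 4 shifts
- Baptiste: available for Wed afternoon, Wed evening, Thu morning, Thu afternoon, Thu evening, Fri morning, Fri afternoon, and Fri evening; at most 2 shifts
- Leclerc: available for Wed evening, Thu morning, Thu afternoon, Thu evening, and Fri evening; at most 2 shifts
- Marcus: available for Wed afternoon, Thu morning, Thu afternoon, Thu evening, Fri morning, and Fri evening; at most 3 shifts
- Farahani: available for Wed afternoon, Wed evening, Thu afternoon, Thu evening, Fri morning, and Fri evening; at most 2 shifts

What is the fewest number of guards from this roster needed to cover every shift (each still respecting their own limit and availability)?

4

10 slots to fill and no one can take more than 4, so at least ⌈10/4⌉ = 3 guards are needed.
No set of 3 guards can cover every shift (each such set leaves at least one shift with no one available or exceeds a cap).
Ueda, Priya, Baptiste, and Marcus alone can cover everything: Wed afternoon→Baptiste+Marcus, Wed evening→Ueda, Thu morning→Baptiste, Thu afternoon→Priya+Marcus, Thu evening→Ueda, Fri morning→Ueda, Fri afternoon→Ueda, Fri evening→Priya.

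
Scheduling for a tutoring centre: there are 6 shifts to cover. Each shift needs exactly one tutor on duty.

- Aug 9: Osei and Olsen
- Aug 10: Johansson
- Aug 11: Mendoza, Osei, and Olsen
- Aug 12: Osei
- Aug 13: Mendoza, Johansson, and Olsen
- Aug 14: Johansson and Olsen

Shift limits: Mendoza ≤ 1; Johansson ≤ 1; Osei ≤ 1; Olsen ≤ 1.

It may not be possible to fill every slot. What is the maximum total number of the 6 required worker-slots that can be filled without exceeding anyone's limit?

4

Total capacity across all tutors is 1+1+1+1 = 4, and 6 slots are needed, so at most 4 can be filled.
An assignment achieving 4: Aug 9→Olsen, Aug 10→Johansson, Aug 11→Mendoza, Aug 12→Osei.
Loads: Mendoza 1/1, Johansson 1/1, Osei 1/1, Olsen 1/1.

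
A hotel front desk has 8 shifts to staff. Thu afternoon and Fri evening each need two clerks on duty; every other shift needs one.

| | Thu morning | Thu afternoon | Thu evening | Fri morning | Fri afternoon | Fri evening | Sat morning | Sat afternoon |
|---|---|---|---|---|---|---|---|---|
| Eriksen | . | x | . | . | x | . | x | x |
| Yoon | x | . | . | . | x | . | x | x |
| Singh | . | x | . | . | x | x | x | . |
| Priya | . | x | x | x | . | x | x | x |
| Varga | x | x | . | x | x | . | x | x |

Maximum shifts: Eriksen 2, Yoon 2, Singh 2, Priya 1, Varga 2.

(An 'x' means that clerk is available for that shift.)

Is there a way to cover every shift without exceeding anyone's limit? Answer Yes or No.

Shifts {Thu evening, Fri evening} need 3 worker-slots in total, but the clerks available for any of those shifts (Singh and Priya) can supply at most 2 among them. So no valid schedule exists.

No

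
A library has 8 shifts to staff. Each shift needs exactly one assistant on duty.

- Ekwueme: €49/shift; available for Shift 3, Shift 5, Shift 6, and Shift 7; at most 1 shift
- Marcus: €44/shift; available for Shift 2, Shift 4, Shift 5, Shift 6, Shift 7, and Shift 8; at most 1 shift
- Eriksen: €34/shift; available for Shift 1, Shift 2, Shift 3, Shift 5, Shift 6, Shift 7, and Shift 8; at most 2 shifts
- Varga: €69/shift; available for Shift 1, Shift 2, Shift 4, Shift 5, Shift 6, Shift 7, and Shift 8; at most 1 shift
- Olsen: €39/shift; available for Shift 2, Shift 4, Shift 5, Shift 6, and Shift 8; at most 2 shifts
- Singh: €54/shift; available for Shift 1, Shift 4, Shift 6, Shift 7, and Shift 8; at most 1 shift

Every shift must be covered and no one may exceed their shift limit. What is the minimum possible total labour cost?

€362

Picking the cheapest available assistant for each shift independently would cost €277, but that ignores the shift limits.
An optimal schedule: Shift 1→Eriksen, Shift 2→Marcus, Shift 3→Ekwueme, Shift 4→Varga, Shift 5→Eriksen, Shift 6→Olsen, Shift 7→Singh, Shift 8→Olsen.
Total: 34 + 44 + 49 + 69 + 34 + 39 + 54 + 39 = €362.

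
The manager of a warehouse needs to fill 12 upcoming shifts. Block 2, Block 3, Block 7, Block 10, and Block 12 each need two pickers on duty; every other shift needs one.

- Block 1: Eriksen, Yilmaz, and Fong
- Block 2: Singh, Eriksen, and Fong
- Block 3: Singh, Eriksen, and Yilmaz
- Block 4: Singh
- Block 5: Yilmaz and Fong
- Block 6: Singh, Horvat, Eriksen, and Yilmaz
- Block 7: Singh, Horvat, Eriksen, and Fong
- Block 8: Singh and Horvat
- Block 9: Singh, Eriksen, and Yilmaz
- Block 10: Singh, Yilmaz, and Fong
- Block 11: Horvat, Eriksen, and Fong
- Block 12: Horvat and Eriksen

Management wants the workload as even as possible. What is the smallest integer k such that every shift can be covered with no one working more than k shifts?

4

With 5 pickers and 17 worker-slots to fill, someone must work at least ⌈17/5⌉ = 4 shifts, so k ≥ 4.
k = 4 works: Block 1→Eriksen, Block 2→Singh+Eriksen, Block 3→Singh+Eriksen, Block 4→Singh, Block 5→Yilmaz, Block 6→Horvat, Block 7→Horvat+Fong, Block 8→Singh, Block 9→Yilmaz, Block 10→Yilmaz+Fong, Block 11→Horvat, Block 12→Horvat+Eriksen.
Loads: Singh 4, Horvat 4, Eriksen 4, Yilmaz 3, Fong 2 — all ≤ 4.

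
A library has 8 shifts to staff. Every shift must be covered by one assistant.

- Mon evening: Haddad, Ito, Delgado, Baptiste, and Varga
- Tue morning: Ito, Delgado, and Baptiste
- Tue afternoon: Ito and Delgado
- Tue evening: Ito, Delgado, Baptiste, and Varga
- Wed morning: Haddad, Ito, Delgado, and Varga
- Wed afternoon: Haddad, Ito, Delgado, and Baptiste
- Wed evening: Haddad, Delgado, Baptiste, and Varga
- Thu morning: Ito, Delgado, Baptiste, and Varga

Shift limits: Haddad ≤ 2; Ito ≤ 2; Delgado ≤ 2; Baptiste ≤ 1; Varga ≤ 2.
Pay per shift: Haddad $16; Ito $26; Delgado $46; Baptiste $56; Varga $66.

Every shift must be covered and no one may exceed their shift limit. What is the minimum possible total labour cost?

$298

Picking the cheapest available assistant for each shift independently would cost $168, but that ignores the shift limits.
An optimal schedule: Mon evening→Varga, Tue morning→Ito, Tue afternoon→Ito, Tue evening→Delgado, Wed morning→Haddad, Wed afternoon→Haddad, Wed evening→Delgado, Thu morning→Baptiste.
Total: 66 + 26 + 26 + 46 + 16 + 16 + 46 + 56 = $298.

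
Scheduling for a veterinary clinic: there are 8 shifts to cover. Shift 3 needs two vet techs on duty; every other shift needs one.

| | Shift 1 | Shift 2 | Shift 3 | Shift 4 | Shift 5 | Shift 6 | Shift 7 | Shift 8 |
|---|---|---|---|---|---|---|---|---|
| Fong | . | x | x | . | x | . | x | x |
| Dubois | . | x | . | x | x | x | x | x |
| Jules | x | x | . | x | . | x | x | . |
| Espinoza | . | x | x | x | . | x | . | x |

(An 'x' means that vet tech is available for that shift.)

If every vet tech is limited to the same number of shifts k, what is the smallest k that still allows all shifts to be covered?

With 4 vet techs and 9 worker-slots to fill, someone must work at least ⌈9/4⌉ = 3 shifts, so k ≥ 3.
k = 3 works: Shift 1→Jules, Shift 2→Jules, Shift 3→Fong+Espinoza, Shift 4→Dubois, Shift 5→Fong, Shift 6→Dubois, Shift 7→Fong, Shift 8→Dubois.
Loads: Fong 3, Dubois 3, Jules 2, Espinoza 1 — all ≤ 3.

3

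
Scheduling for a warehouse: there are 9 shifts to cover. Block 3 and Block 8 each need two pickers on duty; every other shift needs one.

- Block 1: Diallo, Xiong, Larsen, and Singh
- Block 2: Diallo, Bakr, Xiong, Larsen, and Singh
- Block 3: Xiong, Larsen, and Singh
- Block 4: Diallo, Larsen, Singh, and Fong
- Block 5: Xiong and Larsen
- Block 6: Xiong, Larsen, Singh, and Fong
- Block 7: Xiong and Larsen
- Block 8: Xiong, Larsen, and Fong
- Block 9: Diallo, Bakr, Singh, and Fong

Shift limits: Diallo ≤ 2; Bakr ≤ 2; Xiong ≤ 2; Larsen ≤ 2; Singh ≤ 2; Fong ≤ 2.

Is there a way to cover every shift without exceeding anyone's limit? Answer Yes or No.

Yes

One valid schedule: Block 1→Diallo, Block 2→Bakr, Block 3→Larsen+Singh, Block 4→Diallo, Block 5→Xiong, Block 6→Singh, Block 7→Xiong, Block 8→Larsen+Fong, Block 9→Bakr.
Loads: Diallo 2/2, Bakr 2/2, Xiong 2/2, Larsen 2/2, Singh 2/2, Fong 1/2 — all within limits.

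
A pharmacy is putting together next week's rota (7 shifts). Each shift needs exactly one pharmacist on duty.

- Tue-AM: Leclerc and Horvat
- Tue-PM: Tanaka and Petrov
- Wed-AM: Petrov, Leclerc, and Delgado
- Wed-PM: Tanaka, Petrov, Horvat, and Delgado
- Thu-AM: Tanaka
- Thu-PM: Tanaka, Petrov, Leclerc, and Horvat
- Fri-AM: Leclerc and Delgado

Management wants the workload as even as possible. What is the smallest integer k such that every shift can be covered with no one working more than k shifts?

2

With 5 pharmacists and 7 worker-slots to fill, someone must work at least ⌈7/5⌉ = 2 shifts, so k ≥ 2.
k = 2 works: Tue-AM→Leclerc, Tue-PM→Tanaka, Wed-AM→Petrov, Wed-PM→Petrov, Thu-AM→Tanaka, Thu-PM→Horvat, Fri-AM→Leclerc.
Loads: Tanaka 2, Petrov 2, Leclerc 2, Horvat 1, Delgado 0 — all ≤ 2.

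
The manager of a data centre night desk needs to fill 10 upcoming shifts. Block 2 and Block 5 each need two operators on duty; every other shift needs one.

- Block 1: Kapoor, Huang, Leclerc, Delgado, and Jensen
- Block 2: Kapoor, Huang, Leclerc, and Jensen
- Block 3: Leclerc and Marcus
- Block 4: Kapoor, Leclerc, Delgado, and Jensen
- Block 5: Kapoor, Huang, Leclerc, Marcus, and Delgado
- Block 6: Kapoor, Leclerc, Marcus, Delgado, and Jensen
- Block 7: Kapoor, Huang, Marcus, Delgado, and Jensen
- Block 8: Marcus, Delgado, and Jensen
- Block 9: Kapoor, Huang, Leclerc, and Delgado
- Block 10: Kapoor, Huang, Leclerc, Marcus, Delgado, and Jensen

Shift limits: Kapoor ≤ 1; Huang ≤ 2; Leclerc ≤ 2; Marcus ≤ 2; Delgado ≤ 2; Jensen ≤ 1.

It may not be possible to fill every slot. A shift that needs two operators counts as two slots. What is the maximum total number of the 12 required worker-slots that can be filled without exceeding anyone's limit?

Total capacity across all operators is 1+2+2+2+2+1 = 10, and 12 slots are needed, so at most 10 can be filled.
An assignment achieving 10: Block 1→Delgado, Block 2→Kapoor+Huang, Block 3→Leclerc, Block 4→Leclerc, Block 5→Marcus+Delgado, Block 6→Jensen, Block 8→Marcus, Block 9→Huang.
Loads: Kapoor 1/1, Huang 2/2, Leclerc 2/2, Marcus 2/2, Delgado 2/2, Jensen 1/1.

10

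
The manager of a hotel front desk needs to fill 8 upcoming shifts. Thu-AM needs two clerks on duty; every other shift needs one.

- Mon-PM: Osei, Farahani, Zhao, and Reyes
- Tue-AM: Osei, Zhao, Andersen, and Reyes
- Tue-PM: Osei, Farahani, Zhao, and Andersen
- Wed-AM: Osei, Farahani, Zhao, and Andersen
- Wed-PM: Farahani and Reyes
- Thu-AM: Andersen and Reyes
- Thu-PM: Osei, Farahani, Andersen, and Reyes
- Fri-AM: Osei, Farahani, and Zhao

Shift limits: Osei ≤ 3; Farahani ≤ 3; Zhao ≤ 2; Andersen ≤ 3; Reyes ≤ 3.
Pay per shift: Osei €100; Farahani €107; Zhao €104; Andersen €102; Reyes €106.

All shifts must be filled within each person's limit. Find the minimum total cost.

Thu-AM can only be covered by Andersen and Reyes, so that assignment is forced.
Picking the cheapest available clerk for each shift independently would cost €914, but that ignores the shift limits.
An optimal schedule: Mon-PM→Osei, Tue-AM→Osei, Tue-PM→Andersen, Wed-AM→Zhao, Wed-PM→Reyes, Thu-AM→Andersen+Reyes, Thu-PM→Andersen, Fri-AM→Osei.
Total: 100 + 100 + 102 + 104 + 106 + 102 + 106 + 102 + 100 = €922.

€922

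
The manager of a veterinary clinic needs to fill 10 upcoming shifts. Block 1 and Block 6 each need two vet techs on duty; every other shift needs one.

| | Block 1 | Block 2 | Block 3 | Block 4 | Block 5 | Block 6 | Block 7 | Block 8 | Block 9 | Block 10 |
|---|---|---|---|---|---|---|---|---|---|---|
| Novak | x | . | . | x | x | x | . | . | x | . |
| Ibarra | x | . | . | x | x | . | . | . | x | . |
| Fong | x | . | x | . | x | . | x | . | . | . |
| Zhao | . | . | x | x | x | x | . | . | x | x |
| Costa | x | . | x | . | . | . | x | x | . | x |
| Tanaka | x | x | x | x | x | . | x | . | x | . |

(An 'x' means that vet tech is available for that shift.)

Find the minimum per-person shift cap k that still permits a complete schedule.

2

With 6 vet techs and 12 worker-slots to fill, someone must work at least ⌈12/6⌉ = 2 shifts, so k ≥ 2.
k = 2 works: Block 1→Costa+Tanaka, Block 2→Tanaka, Block 3→Fong, Block 4→Novak, Block 5→Ibarra, Block 6→Novak+Zhao, Block 7→Fong, Block 8→Costa, Block 9→Ibarra, Block 10→Zhao.
Loads: Novak 2, Ibarra 2, Fong 2, Zhao 2, Costa 2, Tanaka 2 — all ≤ 2.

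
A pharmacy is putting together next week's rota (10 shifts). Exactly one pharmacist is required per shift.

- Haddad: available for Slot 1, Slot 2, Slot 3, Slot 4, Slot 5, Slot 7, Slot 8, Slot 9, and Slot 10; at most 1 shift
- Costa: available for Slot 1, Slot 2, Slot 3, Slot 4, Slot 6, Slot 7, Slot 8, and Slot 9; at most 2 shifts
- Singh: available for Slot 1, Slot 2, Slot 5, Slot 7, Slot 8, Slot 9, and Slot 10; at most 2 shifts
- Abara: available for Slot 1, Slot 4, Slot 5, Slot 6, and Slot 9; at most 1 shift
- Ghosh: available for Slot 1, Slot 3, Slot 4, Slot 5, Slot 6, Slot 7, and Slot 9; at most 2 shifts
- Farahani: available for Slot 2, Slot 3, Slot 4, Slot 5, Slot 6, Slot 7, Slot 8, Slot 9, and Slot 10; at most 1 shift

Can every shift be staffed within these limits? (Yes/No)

No

Total capacity is 1+2+2+1+2+1 = 9 but 10 worker-slots are needed — infeasible.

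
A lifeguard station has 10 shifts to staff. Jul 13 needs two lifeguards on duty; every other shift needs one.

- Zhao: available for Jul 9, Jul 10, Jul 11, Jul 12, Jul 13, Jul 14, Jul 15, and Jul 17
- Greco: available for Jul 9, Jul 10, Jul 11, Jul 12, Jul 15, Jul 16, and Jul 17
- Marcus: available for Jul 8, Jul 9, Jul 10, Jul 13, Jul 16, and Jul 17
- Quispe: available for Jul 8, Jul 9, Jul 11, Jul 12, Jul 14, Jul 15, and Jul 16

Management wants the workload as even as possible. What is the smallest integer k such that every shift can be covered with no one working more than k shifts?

With 4 lifeguards and 11 worker-slots to fill, someone must work at least ⌈11/4⌉ = 3 shifts, so k ≥ 3.
k = 3 works: Jul 8→Marcus, Jul 9→Quispe, Jul 10→Zhao, Jul 11→Greco, Jul 12→Greco, Jul 13→Zhao+Marcus, Jul 14→Zhao, Jul 15→Greco, Jul 16→Quispe, Jul 17→Marcus.
Loads: Zhao 3, Greco 3, Marcus 3, Quispe 2 — all ≤ 3.

3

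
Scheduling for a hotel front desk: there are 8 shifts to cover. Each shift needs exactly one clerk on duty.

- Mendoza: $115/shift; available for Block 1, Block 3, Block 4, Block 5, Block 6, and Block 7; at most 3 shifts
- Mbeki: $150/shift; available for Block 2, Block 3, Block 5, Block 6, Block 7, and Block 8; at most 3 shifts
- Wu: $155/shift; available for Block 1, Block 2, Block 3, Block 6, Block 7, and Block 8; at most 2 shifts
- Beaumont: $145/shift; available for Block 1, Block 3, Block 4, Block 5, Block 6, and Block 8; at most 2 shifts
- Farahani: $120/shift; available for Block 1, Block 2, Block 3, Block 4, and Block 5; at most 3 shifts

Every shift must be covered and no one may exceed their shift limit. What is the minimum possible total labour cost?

Picking the cheapest available clerk for each shift independently would cost $955, but that ignores the shift limits.
An optimal schedule: Block 1→Mendoza, Block 2→Farahani, Block 3→Farahani, Block 4→Mendoza, Block 5→Farahani, Block 6→Beaumont, Block 7→Mendoza, Block 8→Beaumont.
Total: 115 + 120 + 120 + 115 + 120 + 145 + 115 + 145 = $995.

$995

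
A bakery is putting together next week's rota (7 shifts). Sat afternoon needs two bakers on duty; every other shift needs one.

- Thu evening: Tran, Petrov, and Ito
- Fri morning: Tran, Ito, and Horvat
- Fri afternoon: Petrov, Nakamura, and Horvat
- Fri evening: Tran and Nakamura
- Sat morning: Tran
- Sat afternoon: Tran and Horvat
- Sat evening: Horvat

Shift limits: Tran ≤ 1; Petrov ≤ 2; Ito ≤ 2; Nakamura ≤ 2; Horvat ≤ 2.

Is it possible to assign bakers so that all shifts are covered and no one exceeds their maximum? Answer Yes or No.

Total capacity is 9 and 8 slots are needed, so capacity alone doesn't rule it out.
Shifts {Sat morning, Sat afternoon} need 3 worker-slots in total, but the bakers available for any of those shifts (Tran and Horvat) can supply at most 2 among them. So no valid schedule exists.

No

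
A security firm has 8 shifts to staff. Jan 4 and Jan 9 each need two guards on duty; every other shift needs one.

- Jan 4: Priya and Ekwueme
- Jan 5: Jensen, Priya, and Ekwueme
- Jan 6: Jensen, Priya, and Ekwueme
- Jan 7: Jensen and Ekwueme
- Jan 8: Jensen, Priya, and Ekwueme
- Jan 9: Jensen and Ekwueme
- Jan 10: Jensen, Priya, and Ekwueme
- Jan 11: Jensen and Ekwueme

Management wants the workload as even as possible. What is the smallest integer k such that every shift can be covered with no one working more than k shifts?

4

With 3 guards and 10 worker-slots to fill, someone must work at least ⌈10/3⌉ = 4 shifts, so k ≥ 4.
k = 4 works: Jan 4→Priya+Ekwueme, Jan 5→Jensen, Jan 6→Priya, Jan 7→Jensen, Jan 8→Priya, Jan 9→Jensen+Ekwueme, Jan 10→Priya, Jan 11→Jensen.
Loads: Jensen 4, Priya 4, Ekwueme 2 — all ≤ 4.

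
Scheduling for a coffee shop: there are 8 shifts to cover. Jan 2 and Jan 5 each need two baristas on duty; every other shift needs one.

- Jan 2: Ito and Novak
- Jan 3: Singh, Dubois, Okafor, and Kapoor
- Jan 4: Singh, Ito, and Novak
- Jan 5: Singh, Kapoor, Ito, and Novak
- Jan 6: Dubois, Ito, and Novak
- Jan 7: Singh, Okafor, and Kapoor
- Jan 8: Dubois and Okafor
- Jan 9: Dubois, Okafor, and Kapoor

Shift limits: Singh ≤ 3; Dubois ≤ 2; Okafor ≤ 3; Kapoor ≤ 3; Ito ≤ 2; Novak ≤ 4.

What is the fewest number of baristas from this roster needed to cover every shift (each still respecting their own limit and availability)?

10 slots to fill and no one can take more than 4, so at least ⌈10/4⌉ = 3 baristas are needed.
No set of 3 baristas can cover every shift (each such set leaves at least one shift with no one available or exceeds a cap).
Singh, Dubois, Ito, and Novak alone can cover everything: Jan 2→Ito+Novak, Jan 3→Singh, Jan 4→Singh, Jan 5→Ito+Novak, Jan 6→Novak, Jan 7→Singh, Jan 8→Dubois, Jan 9→Dubois.

4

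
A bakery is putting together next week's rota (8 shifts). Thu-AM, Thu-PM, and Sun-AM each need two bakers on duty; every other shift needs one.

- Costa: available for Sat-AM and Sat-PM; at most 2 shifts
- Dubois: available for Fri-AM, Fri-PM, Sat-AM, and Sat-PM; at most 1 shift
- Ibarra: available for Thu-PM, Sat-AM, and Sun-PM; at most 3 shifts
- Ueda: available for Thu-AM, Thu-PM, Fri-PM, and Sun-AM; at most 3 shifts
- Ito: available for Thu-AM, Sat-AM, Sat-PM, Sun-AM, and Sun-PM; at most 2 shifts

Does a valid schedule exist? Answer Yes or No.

Total capacity is 11 and 11 slots are needed, so capacity alone doesn't rule it out.
Shifts {Thu-AM, Thu-PM, Fri-AM, Fri-PM, Sun-AM} need 8 worker-slots in total, but the bakers available for any of those shifts (Dubois, Ibarra, Ueda, and Ito) can supply at most 7 among them. So no valid schedule exists.

No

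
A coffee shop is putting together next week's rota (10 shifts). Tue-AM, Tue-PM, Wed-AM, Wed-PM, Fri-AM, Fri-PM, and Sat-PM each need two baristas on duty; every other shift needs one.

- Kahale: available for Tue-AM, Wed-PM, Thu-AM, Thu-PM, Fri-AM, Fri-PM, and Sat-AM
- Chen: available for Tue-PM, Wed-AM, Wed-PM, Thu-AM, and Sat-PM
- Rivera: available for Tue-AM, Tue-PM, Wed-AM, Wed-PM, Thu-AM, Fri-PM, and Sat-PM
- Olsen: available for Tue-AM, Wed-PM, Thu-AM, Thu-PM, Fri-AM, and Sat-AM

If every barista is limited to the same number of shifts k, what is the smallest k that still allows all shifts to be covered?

5

With 4 baristas and 17 worker-slots to fill, someone must work at least ⌈17/4⌉ = 5 shifts, so k ≥ 5.
k = 5 works: Tue-AM→Kahale+Rivera, Tue-PM→Chen+Rivera, Wed-AM→Chen+Rivera, Wed-PM→Chen+Olsen, Thu-AM→Chen, Thu-PM→Kahale, Fri-AM→Kahale+Olsen, Fri-PM→Kahale+Rivera, Sat-AM→Kahale, Sat-PM→Chen+Rivera.
Loads: Kahale 5, Chen 5, Rivera 5, Olsen 2 — all ≤ 5.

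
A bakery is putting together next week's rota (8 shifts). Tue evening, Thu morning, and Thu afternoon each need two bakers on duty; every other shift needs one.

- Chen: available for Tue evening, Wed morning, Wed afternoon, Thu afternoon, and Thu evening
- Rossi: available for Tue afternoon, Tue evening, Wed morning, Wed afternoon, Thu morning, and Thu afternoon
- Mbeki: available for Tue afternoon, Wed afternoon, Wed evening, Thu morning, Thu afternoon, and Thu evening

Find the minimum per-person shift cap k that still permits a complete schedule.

4

With 3 bakers and 11 worker-slots to fill, someone must work at least ⌈11/3⌉ = 4 shifts, so k ≥ 4.
k = 4 works: Tue afternoon→Rossi, Tue evening→Chen+Rossi, Wed morning→Chen, Wed afternoon→Chen, Wed evening→Mbeki, Thu morning→Rossi+Mbeki, Thu afternoon→Rossi+Mbeki, Thu evening→Chen.
Loads: Chen 4, Rossi 4, Mbeki 3 — all ≤ 4.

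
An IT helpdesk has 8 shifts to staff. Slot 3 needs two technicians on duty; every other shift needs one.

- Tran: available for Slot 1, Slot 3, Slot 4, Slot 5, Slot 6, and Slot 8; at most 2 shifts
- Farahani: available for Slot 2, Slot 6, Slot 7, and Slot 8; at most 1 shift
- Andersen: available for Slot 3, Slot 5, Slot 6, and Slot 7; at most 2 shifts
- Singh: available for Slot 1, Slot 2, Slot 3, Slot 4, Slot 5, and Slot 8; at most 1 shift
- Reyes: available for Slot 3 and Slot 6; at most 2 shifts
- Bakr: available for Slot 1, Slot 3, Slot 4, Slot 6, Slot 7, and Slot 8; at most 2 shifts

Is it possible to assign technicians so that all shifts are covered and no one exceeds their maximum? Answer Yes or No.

One valid schedule: Slot 1→Tran, Slot 2→Farahani, Slot 3→Reyes+Bakr, Slot 4→Tran, Slot 5→Andersen, Slot 6→Reyes, Slot 7→Andersen, Slot 8→Singh.
Loads: Tran 2/2, Farahani 1/1, Andersen 2/2, Singh 1/1, Reyes 2/2, Bakr 1/2 — all within limits.

Yes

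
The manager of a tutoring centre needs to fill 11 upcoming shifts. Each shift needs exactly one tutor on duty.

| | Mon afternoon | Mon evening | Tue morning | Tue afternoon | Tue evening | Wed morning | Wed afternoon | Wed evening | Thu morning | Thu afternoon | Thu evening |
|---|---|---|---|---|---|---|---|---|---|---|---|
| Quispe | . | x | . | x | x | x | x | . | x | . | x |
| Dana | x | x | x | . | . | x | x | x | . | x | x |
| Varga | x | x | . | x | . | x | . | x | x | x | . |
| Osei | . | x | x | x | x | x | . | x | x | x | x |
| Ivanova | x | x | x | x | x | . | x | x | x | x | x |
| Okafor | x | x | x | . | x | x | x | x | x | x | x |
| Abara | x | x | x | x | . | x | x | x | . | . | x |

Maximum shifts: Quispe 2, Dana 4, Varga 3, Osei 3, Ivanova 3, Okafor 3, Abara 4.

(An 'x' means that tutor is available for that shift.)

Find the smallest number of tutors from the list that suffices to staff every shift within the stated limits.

11 slots to fill and no one can take more than 4, so at least ⌈11/4⌉ = 3 tutors are needed.
Dana, Osei, and Abara alone can cover everything: Mon afternoon→Dana, Mon evening→Dana, Tue morning→Abara, Tue afternoon→Osei, Tue evening→Osei, Wed morning→Abara, Wed afternoon→Dana, Wed evening→Abara, Thu morning→Osei, Thu afternoon→Dana, Thu evening→Abara.

3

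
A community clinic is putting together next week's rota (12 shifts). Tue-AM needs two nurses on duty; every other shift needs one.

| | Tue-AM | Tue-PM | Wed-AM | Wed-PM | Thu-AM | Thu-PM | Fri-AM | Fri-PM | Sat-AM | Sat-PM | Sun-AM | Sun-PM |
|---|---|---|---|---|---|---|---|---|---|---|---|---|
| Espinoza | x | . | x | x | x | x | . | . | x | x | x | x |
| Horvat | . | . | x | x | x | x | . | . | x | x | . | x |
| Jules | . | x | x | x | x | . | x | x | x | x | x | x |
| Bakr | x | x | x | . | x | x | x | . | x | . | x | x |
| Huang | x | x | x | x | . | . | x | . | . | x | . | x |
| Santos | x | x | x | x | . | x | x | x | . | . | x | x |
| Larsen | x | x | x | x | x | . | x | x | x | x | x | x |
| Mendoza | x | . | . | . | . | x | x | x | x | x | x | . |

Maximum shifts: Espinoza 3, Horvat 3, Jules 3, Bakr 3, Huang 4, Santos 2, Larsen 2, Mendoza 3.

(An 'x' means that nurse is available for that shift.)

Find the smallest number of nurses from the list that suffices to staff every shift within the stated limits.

4

13 slots to fill and no one can take more than 4, so at least ⌈13/4⌉ = 4 nurses are needed.
Espinoza, Horvat, Jules, and Huang alone can cover everything: Tue-AM→Espinoza+Huang, Tue-PM→Jules, Wed-AM→Horvat, Wed-PM→Huang, Thu-AM→Horvat, Thu-PM→Espinoza, Fri-AM→Jules, Fri-PM→Jules, Sat-AM→Horvat, Sat-PM→Huang, Sun-AM→Espinoza, Sun-PM→Huang.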